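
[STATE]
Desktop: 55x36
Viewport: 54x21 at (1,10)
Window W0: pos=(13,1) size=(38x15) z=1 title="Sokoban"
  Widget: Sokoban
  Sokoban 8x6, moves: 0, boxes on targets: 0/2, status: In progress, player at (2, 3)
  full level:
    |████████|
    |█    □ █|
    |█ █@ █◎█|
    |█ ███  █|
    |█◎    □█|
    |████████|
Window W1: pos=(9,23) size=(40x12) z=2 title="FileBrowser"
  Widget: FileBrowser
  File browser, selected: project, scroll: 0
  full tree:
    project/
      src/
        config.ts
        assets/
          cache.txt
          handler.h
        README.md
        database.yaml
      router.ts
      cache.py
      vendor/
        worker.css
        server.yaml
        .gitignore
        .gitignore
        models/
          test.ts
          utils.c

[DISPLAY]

            ┃Moves: 0  0/2                       ┃    
            ┃                                    ┃    
            ┃                                    ┃    
            ┃                                    ┃    
            ┃                                    ┃    
            ┗━━━━━━━━━━━━━━━━━━━━━━━━━━━━━━━━━━━━┛    
                                                      
                                                      
                                                      
                                                      
                                                      
                                                      
                                                      
        ┏━━━━━━━━━━━━━━━━━━━━━━━━━━━━━━━━━━━━━━┓      
        ┃ FileBrowser                          ┃      
        ┠──────────────────────────────────────┨      
        ┃> [-] project/                        ┃      
        ┃    [+] src/                          ┃      
        ┃    router.ts                         ┃      
        ┃    cache.py                          ┃      
        ┃    [+] vendor/                       ┃      


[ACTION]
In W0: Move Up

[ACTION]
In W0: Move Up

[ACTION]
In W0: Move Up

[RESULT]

            ┃Moves: 1  0/2                       ┃    
            ┃                                    ┃    
            ┃                                    ┃    
            ┃                                    ┃    
            ┃                                    ┃    
            ┗━━━━━━━━━━━━━━━━━━━━━━━━━━━━━━━━━━━━┛    
                                                      
                                                      
                                                      
                                                      
                                                      
                                                      
                                                      
        ┏━━━━━━━━━━━━━━━━━━━━━━━━━━━━━━━━━━━━━━┓      
        ┃ FileBrowser                          ┃      
        ┠──────────────────────────────────────┨      
        ┃> [-] project/                        ┃      
        ┃    [+] src/                          ┃      
        ┃    router.ts                         ┃      
        ┃    cache.py                          ┃      
        ┃    [+] vendor/                       ┃      


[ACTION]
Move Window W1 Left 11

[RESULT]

            ┃Moves: 1  0/2                       ┃    
            ┃                                    ┃    
            ┃                                    ┃    
            ┃                                    ┃    
            ┃                                    ┃    
            ┗━━━━━━━━━━━━━━━━━━━━━━━━━━━━━━━━━━━━┛    
                                                      
                                                      
                                                      
                                                      
                                                      
                                                      
                                                      
━━━━━━━━━━━━━━━━━━━━━━━━━━━━━━━━━━━━━━┓               
 FileBrowser                          ┃               
──────────────────────────────────────┨               
> [-] project/                        ┃               
    [+] src/                          ┃               
    router.ts                         ┃               
    cache.py                          ┃               
    [+] vendor/                       ┃               


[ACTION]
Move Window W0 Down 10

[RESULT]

                                                      
            ┏━━━━━━━━━━━━━━━━━━━━━━━━━━━━━━━━━━━━┓    
            ┃ Sokoban                            ┃    
            ┠────────────────────────────────────┨    
            ┃████████                            ┃    
            ┃█  @ □ █                            ┃    
            ┃█ █  █◎█                            ┃    
            ┃█ ███  █                            ┃    
            ┃█◎    □█                            ┃    
            ┃████████                            ┃    
            ┃Moves: 1  0/2                       ┃    
            ┃                                    ┃    
            ┃                                    ┃    
━━━━━━━━━━━━━━━━━━━━━━━━━━━━━━━━━━━━━━┓          ┃    
 FileBrowser                          ┃          ┃    
──────────────────────────────────────┨━━━━━━━━━━┛    
> [-] project/                        ┃               
    [+] src/                          ┃               
    router.ts                         ┃               
    cache.py                          ┃               
    [+] vendor/                       ┃               


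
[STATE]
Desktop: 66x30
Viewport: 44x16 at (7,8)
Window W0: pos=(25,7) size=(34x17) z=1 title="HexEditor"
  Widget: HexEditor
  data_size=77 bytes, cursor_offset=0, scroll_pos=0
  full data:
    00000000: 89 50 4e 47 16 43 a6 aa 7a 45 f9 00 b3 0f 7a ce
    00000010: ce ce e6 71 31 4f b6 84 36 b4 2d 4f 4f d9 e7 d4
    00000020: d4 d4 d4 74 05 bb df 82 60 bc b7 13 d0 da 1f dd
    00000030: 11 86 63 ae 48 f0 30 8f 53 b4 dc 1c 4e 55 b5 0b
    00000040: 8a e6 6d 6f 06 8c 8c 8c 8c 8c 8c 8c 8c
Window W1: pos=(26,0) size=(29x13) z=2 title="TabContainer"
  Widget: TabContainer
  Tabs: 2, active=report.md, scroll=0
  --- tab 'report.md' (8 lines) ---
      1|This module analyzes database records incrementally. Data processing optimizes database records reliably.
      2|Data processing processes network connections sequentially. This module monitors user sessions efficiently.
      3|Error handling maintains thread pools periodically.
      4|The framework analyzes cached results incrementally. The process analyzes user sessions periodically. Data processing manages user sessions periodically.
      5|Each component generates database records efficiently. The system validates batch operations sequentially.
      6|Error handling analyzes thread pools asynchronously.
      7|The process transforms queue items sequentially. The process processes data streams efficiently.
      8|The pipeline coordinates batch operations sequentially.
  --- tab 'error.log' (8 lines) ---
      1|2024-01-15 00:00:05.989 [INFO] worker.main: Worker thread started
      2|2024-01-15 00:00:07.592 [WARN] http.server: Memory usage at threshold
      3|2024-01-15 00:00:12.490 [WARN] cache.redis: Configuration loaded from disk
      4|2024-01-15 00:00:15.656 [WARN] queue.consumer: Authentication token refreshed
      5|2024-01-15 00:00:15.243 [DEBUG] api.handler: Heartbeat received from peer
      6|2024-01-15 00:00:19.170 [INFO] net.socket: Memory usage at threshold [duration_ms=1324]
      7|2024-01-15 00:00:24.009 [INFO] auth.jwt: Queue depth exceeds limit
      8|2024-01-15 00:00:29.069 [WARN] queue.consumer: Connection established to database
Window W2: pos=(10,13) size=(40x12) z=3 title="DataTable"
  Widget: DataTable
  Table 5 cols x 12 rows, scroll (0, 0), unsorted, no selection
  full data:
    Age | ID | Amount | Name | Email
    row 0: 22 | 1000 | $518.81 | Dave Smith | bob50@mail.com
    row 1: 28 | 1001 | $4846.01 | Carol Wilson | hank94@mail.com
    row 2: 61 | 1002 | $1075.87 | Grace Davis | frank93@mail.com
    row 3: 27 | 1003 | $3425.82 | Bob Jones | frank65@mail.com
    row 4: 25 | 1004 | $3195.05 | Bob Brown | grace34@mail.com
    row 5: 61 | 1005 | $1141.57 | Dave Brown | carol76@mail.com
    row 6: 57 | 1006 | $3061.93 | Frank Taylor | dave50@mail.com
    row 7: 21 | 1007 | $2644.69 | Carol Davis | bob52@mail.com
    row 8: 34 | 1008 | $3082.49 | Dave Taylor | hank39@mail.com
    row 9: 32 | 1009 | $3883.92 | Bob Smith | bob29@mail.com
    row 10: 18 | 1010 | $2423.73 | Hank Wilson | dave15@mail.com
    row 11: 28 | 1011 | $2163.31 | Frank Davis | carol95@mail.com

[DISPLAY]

                  ┃┃The framework analyzes c
                  ┠┃Each component generates
                  ┃┃Error handling analyzes 
                  ┃┃The process transforms q
                  ┃┗━━━━━━━━━━━━━━━━━━━━━━━━
   ┏━━━━━━━━━━━━━━━━━━━━━━━━━━━━━━━━━━━━━━┓ 
   ┃ DataTable                            ┃ 
   ┠──────────────────────────────────────┨ 
   ┃Age│ID  │Amount  │Name        │Email  ┃ 
   ┃───┼────┼────────┼────────────┼───────┃ 
   ┃22 │1000│$518.81 │Dave Smith  │bob50@m┃ 
   ┃28 │1001│$4846.01│Carol Wilson│hank94@┃ 
   ┃61 │1002│$1075.87│Grace Davis │frank93┃ 
   ┃27 │1003│$3425.82│Bob Jones   │frank65┃ 
   ┃25 │1004│$3195.05│Bob Brown   │grace34┃ 
   ┃61 │1005│$1141.57│Dave Brown  │carol76┃━


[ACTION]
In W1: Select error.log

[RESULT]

                  ┃┃2024-01-15 00:00:15.656 
                  ┠┃2024-01-15 00:00:15.243 
                  ┃┃2024-01-15 00:00:19.170 
                  ┃┃2024-01-15 00:00:24.009 
                  ┃┗━━━━━━━━━━━━━━━━━━━━━━━━
   ┏━━━━━━━━━━━━━━━━━━━━━━━━━━━━━━━━━━━━━━┓ 
   ┃ DataTable                            ┃ 
   ┠──────────────────────────────────────┨ 
   ┃Age│ID  │Amount  │Name        │Email  ┃ 
   ┃───┼────┼────────┼────────────┼───────┃ 
   ┃22 │1000│$518.81 │Dave Smith  │bob50@m┃ 
   ┃28 │1001│$4846.01│Carol Wilson│hank94@┃ 
   ┃61 │1002│$1075.87│Grace Davis │frank93┃ 
   ┃27 │1003│$3425.82│Bob Jones   │frank65┃ 
   ┃25 │1004│$3195.05│Bob Brown   │grace34┃ 
   ┃61 │1005│$1141.57│Dave Brown  │carol76┃━


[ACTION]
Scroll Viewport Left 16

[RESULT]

                         ┃┃2024-01-15 00:00:
                         ┠┃2024-01-15 00:00:
                         ┃┃2024-01-15 00:00:
                         ┃┃2024-01-15 00:00:
                         ┃┗━━━━━━━━━━━━━━━━━
          ┏━━━━━━━━━━━━━━━━━━━━━━━━━━━━━━━━━
          ┃ DataTable                       
          ┠─────────────────────────────────
          ┃Age│ID  │Amount  │Name        │Em
          ┃───┼────┼────────┼────────────┼──
          ┃22 │1000│$518.81 │Dave Smith  │bo
          ┃28 │1001│$4846.01│Carol Wilson│ha
          ┃61 │1002│$1075.87│Grace Davis │fr
          ┃27 │1003│$3425.82│Bob Jones   │fr
          ┃25 │1004│$3195.05│Bob Brown   │gr
          ┃61 │1005│$1141.57│Dave Brown  │ca


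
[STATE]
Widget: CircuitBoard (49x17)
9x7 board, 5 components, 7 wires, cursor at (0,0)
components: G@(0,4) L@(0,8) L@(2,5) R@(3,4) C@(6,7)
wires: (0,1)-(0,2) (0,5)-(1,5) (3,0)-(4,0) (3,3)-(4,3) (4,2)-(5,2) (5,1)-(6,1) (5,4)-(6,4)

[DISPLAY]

   0 1 2 3 4 5 6 7 8                             
0  [.]  · ─ ·       G   ·           L            
                        │                        
1                       ·                        
                                                 
2                       L                        
                                                 
3   ·           ·   R                            
    │           │                                
4   ·       ·   ·                                
            │                                    
5       ·   ·       ·                            
        │           │                            
6       ·           ·           C                
Cursor: (0,0)                                    
                                                 
                                                 


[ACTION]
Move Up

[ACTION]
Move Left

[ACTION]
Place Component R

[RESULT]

   0 1 2 3 4 5 6 7 8                             
0  [R]  · ─ ·       G   ·           L            
                        │                        
1                       ·                        
                                                 
2                       L                        
                                                 
3   ·           ·   R                            
    │           │                                
4   ·       ·   ·                                
            │                                    
5       ·   ·       ·                            
        │           │                            
6       ·           ·           C                
Cursor: (0,0)                                    
                                                 
                                                 


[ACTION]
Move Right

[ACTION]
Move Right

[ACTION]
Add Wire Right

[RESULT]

   0 1 2 3 4 5 6 7 8                             
0   R   · ─[.]─ ·   G   ·           L            
                        │                        
1                       ·                        
                                                 
2                       L                        
                                                 
3   ·           ·   R                            
    │           │                                
4   ·       ·   ·                                
            │                                    
5       ·   ·       ·                            
        │           │                            
6       ·           ·           C                
Cursor: (0,2)                                    
                                                 
                                                 


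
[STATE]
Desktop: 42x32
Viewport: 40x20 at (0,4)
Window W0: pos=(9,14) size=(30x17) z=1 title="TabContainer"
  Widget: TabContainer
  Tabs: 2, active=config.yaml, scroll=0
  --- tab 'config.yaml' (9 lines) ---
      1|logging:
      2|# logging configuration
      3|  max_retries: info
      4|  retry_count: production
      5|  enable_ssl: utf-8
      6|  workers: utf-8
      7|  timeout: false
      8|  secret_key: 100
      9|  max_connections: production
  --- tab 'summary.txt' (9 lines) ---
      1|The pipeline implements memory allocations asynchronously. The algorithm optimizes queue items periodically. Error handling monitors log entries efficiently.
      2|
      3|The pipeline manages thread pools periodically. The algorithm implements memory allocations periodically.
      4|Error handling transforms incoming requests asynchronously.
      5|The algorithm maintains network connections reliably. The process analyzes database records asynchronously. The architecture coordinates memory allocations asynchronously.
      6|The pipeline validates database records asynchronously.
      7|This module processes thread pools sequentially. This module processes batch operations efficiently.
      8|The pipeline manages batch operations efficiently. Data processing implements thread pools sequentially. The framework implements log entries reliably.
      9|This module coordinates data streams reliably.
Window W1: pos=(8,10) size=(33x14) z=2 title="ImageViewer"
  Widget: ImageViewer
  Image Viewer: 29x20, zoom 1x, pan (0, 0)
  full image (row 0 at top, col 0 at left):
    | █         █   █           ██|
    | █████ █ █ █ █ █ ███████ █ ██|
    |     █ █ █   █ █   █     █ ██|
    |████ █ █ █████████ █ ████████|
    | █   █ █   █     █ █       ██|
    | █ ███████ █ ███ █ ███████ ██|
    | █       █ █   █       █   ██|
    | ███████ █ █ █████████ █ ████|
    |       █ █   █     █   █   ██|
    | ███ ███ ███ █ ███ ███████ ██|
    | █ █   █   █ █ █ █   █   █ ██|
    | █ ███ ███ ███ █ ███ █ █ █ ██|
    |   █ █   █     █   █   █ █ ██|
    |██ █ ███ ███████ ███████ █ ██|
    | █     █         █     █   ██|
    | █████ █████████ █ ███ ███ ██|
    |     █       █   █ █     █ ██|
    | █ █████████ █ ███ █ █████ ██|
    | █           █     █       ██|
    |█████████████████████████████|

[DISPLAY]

                                        
                                        
                                        
                                        
                                        
                                        
        ┏━━━━━━━━━━━━━━━━━━━━━━━━━━━━━━━
        ┃ ImageViewer                   
        ┠───────────────────────────────
        ┃ █         █   █           ██  
        ┃ █████ █ █ █ █ █ ███████ █ ██  
        ┃     █ █ █   █ █   █     █ ██  
        ┃████ █ █ █████████ █ ████████  
        ┃ █   █ █   █     █ █       ██  
        ┃ █ ███████ █ ███ █ ███████ ██  
        ┃ █       █ █   █       █   ██  
        ┃ ███████ █ █ █████████ █ ████  
        ┃       █ █   █     █   █   ██  
        ┃ ███ ███ ███ █ ███ ███████ ██  
        ┗━━━━━━━━━━━━━━━━━━━━━━━━━━━━━━━


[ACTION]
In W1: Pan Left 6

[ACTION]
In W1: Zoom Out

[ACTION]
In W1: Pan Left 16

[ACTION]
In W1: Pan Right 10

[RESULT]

                                        
                                        
                                        
                                        
                                        
                                        
        ┏━━━━━━━━━━━━━━━━━━━━━━━━━━━━━━━
        ┃ ImageViewer                   
        ┠───────────────────────────────
        ┃ █   █           ██            
        ┃ █ █ █ ███████ █ ██            
        ┃   █ █   █     █ ██            
        ┃████████ █ ████████            
        ┃ █     █ █       ██            
        ┃ █ ███ █ ███████ ██            
        ┃ █   █       █   ██            
        ┃ █ █████████ █ ████            
        ┃   █     █   █   ██            
        ┃██ █ ███ ███████ ██            
        ┗━━━━━━━━━━━━━━━━━━━━━━━━━━━━━━━


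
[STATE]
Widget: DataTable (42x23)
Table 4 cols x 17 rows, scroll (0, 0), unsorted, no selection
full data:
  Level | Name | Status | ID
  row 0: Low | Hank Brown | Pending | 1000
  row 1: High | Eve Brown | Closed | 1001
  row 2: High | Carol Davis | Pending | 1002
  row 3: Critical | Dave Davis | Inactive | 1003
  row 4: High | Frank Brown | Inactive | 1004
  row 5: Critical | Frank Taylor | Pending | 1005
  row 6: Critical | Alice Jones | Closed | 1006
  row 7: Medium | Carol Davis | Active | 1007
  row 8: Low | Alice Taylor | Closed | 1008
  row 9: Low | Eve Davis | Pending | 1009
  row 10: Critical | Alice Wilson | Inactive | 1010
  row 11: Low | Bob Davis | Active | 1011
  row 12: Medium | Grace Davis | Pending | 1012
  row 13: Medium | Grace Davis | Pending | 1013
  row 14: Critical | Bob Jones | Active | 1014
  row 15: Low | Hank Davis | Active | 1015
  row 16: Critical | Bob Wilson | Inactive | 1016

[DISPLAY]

Level   │Name        │Status  │ID         
────────┼────────────┼────────┼────       
Low     │Hank Brown  │Pending │1000       
High    │Eve Brown   │Closed  │1001       
High    │Carol Davis │Pending │1002       
Critical│Dave Davis  │Inactive│1003       
High    │Frank Brown │Inactive│1004       
Critical│Frank Taylor│Pending │1005       
Critical│Alice Jones │Closed  │1006       
Medium  │Carol Davis │Active  │1007       
Low     │Alice Taylor│Closed  │1008       
Low     │Eve Davis   │Pending │1009       
Critical│Alice Wilson│Inactive│1010       
Low     │Bob Davis   │Active  │1011       
Medium  │Grace Davis │Pending │1012       
Medium  │Grace Davis │Pending │1013       
Critical│Bob Jones   │Active  │1014       
Low     │Hank Davis  │Active  │1015       
Critical│Bob Wilson  │Inactive│1016       
                                          
                                          
                                          
                                          


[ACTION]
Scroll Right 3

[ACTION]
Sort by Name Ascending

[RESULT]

Level   │Name       ▲│Status  │ID         
────────┼────────────┼────────┼────       
Critical│Alice Jones │Closed  │1006       
Low     │Alice Taylor│Closed  │1008       
Critical│Alice Wilson│Inactive│1010       
Low     │Bob Davis   │Active  │1011       
Critical│Bob Jones   │Active  │1014       
Critical│Bob Wilson  │Inactive│1016       
High    │Carol Davis │Pending │1002       
Medium  │Carol Davis │Active  │1007       
Critical│Dave Davis  │Inactive│1003       
High    │Eve Brown   │Closed  │1001       
Low     │Eve Davis   │Pending │1009       
High    │Frank Brown │Inactive│1004       
Critical│Frank Taylor│Pending │1005       
Medium  │Grace Davis │Pending │1012       
Medium  │Grace Davis │Pending │1013       
Low     │Hank Brown  │Pending │1000       
Low     │Hank Davis  │Active  │1015       
                                          
                                          
                                          
                                          


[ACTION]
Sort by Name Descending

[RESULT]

Level   │Name       ▼│Status  │ID         
────────┼────────────┼────────┼────       
Low     │Hank Davis  │Active  │1015       
Low     │Hank Brown  │Pending │1000       
Medium  │Grace Davis │Pending │1012       
Medium  │Grace Davis │Pending │1013       
Critical│Frank Taylor│Pending │1005       
High    │Frank Brown │Inactive│1004       
Low     │Eve Davis   │Pending │1009       
High    │Eve Brown   │Closed  │1001       
Critical│Dave Davis  │Inactive│1003       
High    │Carol Davis │Pending │1002       
Medium  │Carol Davis │Active  │1007       
Critical│Bob Wilson  │Inactive│1016       
Critical│Bob Jones   │Active  │1014       
Low     │Bob Davis   │Active  │1011       
Critical│Alice Wilson│Inactive│1010       
Low     │Alice Taylor│Closed  │1008       
Critical│Alice Jones │Closed  │1006       
                                          
                                          
                                          
                                          


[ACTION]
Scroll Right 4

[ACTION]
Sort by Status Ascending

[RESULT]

Level   │Name        │Status ▲│ID         
────────┼────────────┼────────┼────       
Low     │Hank Davis  │Active  │1015       
Medium  │Carol Davis │Active  │1007       
Critical│Bob Jones   │Active  │1014       
Low     │Bob Davis   │Active  │1011       
High    │Eve Brown   │Closed  │1001       
Low     │Alice Taylor│Closed  │1008       
Critical│Alice Jones │Closed  │1006       
High    │Frank Brown │Inactive│1004       
Critical│Dave Davis  │Inactive│1003       
Critical│Bob Wilson  │Inactive│1016       
Critical│Alice Wilson│Inactive│1010       
Low     │Hank Brown  │Pending │1000       
Medium  │Grace Davis │Pending │1012       
Medium  │Grace Davis │Pending │1013       
Critical│Frank Taylor│Pending │1005       
Low     │Eve Davis   │Pending │1009       
High    │Carol Davis │Pending │1002       
                                          
                                          
                                          
                                          


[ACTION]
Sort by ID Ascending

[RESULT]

Level   │Name        │Status  │ID ▲       
────────┼────────────┼────────┼────       
Low     │Hank Brown  │Pending │1000       
High    │Eve Brown   │Closed  │1001       
High    │Carol Davis │Pending │1002       
Critical│Dave Davis  │Inactive│1003       
High    │Frank Brown │Inactive│1004       
Critical│Frank Taylor│Pending │1005       
Critical│Alice Jones │Closed  │1006       
Medium  │Carol Davis │Active  │1007       
Low     │Alice Taylor│Closed  │1008       
Low     │Eve Davis   │Pending │1009       
Critical│Alice Wilson│Inactive│1010       
Low     │Bob Davis   │Active  │1011       
Medium  │Grace Davis │Pending │1012       
Medium  │Grace Davis │Pending │1013       
Critical│Bob Jones   │Active  │1014       
Low     │Hank Davis  │Active  │1015       
Critical│Bob Wilson  │Inactive│1016       
                                          
                                          
                                          
                                          


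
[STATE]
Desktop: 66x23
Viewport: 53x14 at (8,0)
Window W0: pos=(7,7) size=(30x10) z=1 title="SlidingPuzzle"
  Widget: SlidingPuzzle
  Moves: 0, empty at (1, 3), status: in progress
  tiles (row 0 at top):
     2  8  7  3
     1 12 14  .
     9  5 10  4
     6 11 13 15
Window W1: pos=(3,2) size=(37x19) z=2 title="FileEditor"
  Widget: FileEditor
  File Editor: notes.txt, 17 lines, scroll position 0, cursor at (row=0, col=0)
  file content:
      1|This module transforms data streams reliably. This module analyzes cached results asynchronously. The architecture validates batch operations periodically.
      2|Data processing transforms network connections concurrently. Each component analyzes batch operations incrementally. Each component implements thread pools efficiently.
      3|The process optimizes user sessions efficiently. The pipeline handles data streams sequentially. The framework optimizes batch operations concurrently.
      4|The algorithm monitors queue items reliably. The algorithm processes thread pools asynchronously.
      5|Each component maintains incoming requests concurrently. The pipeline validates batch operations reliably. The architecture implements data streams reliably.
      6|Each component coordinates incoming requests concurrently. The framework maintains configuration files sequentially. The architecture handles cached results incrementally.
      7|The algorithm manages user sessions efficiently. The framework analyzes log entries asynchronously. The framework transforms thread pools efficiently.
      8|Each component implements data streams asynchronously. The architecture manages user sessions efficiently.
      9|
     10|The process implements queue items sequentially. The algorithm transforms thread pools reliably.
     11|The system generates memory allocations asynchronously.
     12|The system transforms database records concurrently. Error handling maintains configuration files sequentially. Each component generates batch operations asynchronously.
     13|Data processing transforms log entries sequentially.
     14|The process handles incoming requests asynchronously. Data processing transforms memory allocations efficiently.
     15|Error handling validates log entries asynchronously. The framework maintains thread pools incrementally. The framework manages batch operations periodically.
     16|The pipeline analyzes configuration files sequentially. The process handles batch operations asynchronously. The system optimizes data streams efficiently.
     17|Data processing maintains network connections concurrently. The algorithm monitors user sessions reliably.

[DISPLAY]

                                                     
                                                     
━━━━━━━━━━━━━━━━━━━━━━━━━━━━━━━┓                     
eEditor                        ┃                     
───────────────────────────────┨                     
 module transforms data stream▲┃                     
 processing transforms network█┃                     
process optimizes user session░┃                     
algorithm monitors queue items░┃                     
 component maintains incoming ░┃                     
 component coordinates incomin░┃                     
algorithm manages user session░┃                     
 component implements data str░┃                     
                              ░┃                     


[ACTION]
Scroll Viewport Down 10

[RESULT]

 component maintains incoming ░┃                     
 component coordinates incomin░┃                     
algorithm manages user session░┃                     
 component implements data str░┃                     
                              ░┃                     
process implements queue items░┃                     
system generates memory alloca░┃                     
system transforms database rec░┃                     
 processing transforms log ent░┃                     
process handles incoming reque░┃                     
r handling validates log entri▼┃                     
━━━━━━━━━━━━━━━━━━━━━━━━━━━━━━━┛                     
                                                     
                                                     


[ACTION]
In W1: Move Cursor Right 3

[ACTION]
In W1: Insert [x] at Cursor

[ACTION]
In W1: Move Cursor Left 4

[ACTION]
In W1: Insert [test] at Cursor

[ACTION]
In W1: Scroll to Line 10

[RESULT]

algorithm manages user session░┃                     
 component implements data str░┃                     
                              ░┃                     
process implements queue items░┃                     
system generates memory alloca░┃                     
system transforms database rec░┃                     
 processing transforms log ent░┃                     
process handles incoming reque░┃                     
r handling validates log entri░┃                     
pipeline analyzes configuratio█┃                     
 processing maintains network ▼┃                     
━━━━━━━━━━━━━━━━━━━━━━━━━━━━━━━┛                     
                                                     
                                                     


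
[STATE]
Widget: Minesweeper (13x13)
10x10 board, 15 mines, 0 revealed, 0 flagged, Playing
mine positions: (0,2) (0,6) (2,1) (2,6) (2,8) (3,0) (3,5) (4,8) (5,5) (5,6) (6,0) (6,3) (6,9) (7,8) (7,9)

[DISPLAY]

■■■■■■■■■■   
■■■■■■■■■■   
■■■■■■■■■■   
■■■■■■■■■■   
■■■■■■■■■■   
■■■■■■■■■■   
■■■■■■■■■■   
■■■■■■■■■■   
■■■■■■■■■■   
■■■■■■■■■■   
             
             
             


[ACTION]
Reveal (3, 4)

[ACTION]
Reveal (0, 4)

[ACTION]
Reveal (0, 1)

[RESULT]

■1■1 1■■■■   
■■21 2■■■■   
■■1 12■■■■   
■21 1■■■■■   
■1  2■■■■■   
■1112■■■■■   
■■■■■■■■■■   
■■■■■■■■■■   
■■■■■■■■■■   
■■■■■■■■■■   
             
             
             


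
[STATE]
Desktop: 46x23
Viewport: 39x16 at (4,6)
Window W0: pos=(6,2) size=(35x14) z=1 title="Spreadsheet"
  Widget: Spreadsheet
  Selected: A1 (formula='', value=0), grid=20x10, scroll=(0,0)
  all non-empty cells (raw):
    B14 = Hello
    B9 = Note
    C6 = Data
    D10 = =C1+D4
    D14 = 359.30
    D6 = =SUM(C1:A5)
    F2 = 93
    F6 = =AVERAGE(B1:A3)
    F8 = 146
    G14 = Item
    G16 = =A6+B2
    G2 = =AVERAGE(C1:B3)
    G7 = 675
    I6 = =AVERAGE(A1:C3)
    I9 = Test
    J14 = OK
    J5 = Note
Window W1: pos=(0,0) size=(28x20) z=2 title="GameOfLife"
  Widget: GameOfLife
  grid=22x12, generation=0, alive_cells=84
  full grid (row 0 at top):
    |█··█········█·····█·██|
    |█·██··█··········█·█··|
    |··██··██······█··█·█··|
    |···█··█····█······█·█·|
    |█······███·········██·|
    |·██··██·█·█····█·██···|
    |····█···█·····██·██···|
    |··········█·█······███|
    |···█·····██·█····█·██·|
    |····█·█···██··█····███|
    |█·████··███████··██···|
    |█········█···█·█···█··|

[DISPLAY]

█··██······█··█·█··    ┃  C       D ┃  
█··█····█······█·█·    ┃------------┃  
····███·········██·    ┃      0     ┃  
··██·█·█····█·██···    ┃      0     ┃  
·█···█·····██·██···    ┃      0     ┃  
·······█·█······███    ┃      0     ┃  
█·····██·█····█·██·    ┃      0     ┃  
·█·█···██··█····███    ┃ata         ┃  
███··███████··██···    ┃      0     ┃  
······█···█·█···█··    ┃━━━━━━━━━━━━┛  
                       ┃               
                       ┃               
                       ┃               
━━━━━━━━━━━━━━━━━━━━━━━┛               
                                       
                                       


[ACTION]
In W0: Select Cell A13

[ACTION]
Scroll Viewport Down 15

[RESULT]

█··█····█······█·█·    ┃------------┃  
····███·········██·    ┃      0     ┃  
··██·█·█····█·██···    ┃      0     ┃  
·█···█·····██·██···    ┃      0     ┃  
·······█·█······███    ┃      0     ┃  
█·····██·█····█·██·    ┃      0     ┃  
·█·█···██··█····███    ┃ata         ┃  
███··███████··██···    ┃      0     ┃  
······█···█·█···█··    ┃━━━━━━━━━━━━┛  
                       ┃               
                       ┃               
                       ┃               
━━━━━━━━━━━━━━━━━━━━━━━┛               
                                       
                                       
                                       


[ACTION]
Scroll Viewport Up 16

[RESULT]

━━━━━━━━━━━━━━━━━━━━━━━┓               
meOfLife               ┃               
───────────────────────┨━━━━━━━━━━━━┓  
: 0                    ┃            ┃  
█········█·····█·██    ┃────────────┨  
█··█··········█·█··    ┃            ┃  
█··██······█··█·█··    ┃  C       D ┃  
█··█····█······█·█·    ┃------------┃  
····███·········██·    ┃      0     ┃  
··██·█·█····█·██···    ┃      0     ┃  
·█···█·····██·██···    ┃      0     ┃  
·······█·█······███    ┃      0     ┃  
█·····██·█····█·██·    ┃      0     ┃  
·█·█···██··█····███    ┃ata         ┃  
███··███████··██···    ┃      0     ┃  
······█···█·█···█··    ┃━━━━━━━━━━━━┛  


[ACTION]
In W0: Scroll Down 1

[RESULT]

━━━━━━━━━━━━━━━━━━━━━━━┓               
meOfLife               ┃               
───────────────────────┨━━━━━━━━━━━━┓  
: 0                    ┃            ┃  
█········█·····█·██    ┃────────────┨  
█··█··········█·█··    ┃            ┃  
█··██······█··█·█··    ┃  C       D ┃  
█··█····█······█·█·    ┃------------┃  
····███·········██·    ┃      0     ┃  
··██·█·█····█·██···    ┃      0     ┃  
·█···█·····██·██···    ┃      0     ┃  
·······█·█······███    ┃      0     ┃  
█·····██·█····█·██·    ┃ata         ┃  
·█·█···██··█····███    ┃      0     ┃  
███··███████··██···    ┃      0     ┃  
······█···█·█···█··    ┃━━━━━━━━━━━━┛  


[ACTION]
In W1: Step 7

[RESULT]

━━━━━━━━━━━━━━━━━━━━━━━┓               
meOfLife               ┃               
───────────────────────┨━━━━━━━━━━━━┓  
: 7                    ┃            ┃  
█·············██···    ┃────────────┨  
█···········██·██··    ┃            ┃  
·················█·    ┃  C       D ┃  
·······█···█···█·█·    ┃------------┃  
······█·█··█···██··    ┃      0     ┃  
██···█···█·█··█····    ┃      0     ┃  
···················    ┃      0     ┃  
······█···█···█····    ┃      0     ┃  
········█··········    ┃ata         ┃  
·█······█····█·····    ┃      0     ┃  
██········█········    ┃      0     ┃  
···················    ┃━━━━━━━━━━━━┛  
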